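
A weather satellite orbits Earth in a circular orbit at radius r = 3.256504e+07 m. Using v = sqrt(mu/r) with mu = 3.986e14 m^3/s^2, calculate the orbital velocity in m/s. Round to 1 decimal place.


Step 1: mu / r = 3.986e14 / 3.256504e+07 = 12240120.0797
Step 2: v = sqrt(12240120.0797) = 3498.6 m/s

3498.6


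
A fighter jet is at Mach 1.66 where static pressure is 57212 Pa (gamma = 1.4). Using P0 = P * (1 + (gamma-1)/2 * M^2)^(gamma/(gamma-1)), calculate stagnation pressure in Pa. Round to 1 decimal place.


Step 1: (gamma-1)/2 * M^2 = 0.2 * 2.7556 = 0.55112
Step 2: 1 + 0.55112 = 1.55112
Step 3: Exponent gamma/(gamma-1) = 3.5
Step 4: P0 = 57212 * 1.55112^3.5 = 265917.0 Pa

265917.0


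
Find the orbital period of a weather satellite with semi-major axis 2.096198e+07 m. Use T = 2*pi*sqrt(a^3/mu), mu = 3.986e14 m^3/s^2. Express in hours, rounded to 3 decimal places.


Step 1: a^3 / mu = 9.210791e+21 / 3.986e14 = 2.310785e+07
Step 2: sqrt(2.310785e+07) = 4807.0629 s
Step 3: T = 2*pi * 4807.0629 = 30203.67 s
Step 4: T in hours = 30203.67 / 3600 = 8.390 hours

8.390


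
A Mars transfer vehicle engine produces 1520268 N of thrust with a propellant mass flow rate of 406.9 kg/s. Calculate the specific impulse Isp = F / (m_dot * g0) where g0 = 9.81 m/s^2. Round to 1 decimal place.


Step 1: m_dot * g0 = 406.9 * 9.81 = 3991.69
Step 2: Isp = 1520268 / 3991.69 = 380.9 s

380.9


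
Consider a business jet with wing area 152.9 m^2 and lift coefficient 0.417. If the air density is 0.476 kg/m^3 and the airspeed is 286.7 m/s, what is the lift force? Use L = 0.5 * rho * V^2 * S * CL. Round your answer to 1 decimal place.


Step 1: Calculate dynamic pressure q = 0.5 * 0.476 * 286.7^2 = 0.5 * 0.476 * 82196.89 = 19562.8598 Pa
Step 2: Multiply by wing area and lift coefficient: L = 19562.8598 * 152.9 * 0.417
Step 3: L = 2991161.2665 * 0.417 = 1247314.2 N

1247314.2


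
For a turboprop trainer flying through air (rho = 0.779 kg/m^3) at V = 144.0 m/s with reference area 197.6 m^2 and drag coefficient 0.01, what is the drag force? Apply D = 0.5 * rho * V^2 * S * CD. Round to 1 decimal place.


Step 1: Dynamic pressure q = 0.5 * 0.779 * 144.0^2 = 8076.672 Pa
Step 2: Drag D = q * S * CD = 8076.672 * 197.6 * 0.01
Step 3: D = 15959.5 N

15959.5


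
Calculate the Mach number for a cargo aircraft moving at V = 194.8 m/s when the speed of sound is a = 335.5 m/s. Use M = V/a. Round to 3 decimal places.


Step 1: M = V / a = 194.8 / 335.5
Step 2: M = 0.581

0.581


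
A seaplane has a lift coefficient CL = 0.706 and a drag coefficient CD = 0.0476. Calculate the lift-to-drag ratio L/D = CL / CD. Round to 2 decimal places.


Step 1: L/D = CL / CD = 0.706 / 0.0476
Step 2: L/D = 14.83

14.83


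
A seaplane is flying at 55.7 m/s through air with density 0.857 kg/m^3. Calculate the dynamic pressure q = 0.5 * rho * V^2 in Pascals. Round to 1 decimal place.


Step 1: V^2 = 55.7^2 = 3102.49
Step 2: q = 0.5 * 0.857 * 3102.49
Step 3: q = 1329.4 Pa

1329.4


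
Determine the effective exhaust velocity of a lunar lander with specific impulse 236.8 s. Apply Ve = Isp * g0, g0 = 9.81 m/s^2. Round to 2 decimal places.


Step 1: Ve = Isp * g0 = 236.8 * 9.81
Step 2: Ve = 2323.01 m/s

2323.01


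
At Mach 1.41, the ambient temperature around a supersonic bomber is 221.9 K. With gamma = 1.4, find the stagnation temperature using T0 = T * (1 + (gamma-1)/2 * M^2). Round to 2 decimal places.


Step 1: (gamma-1)/2 = 0.2
Step 2: M^2 = 1.9881
Step 3: 1 + 0.2 * 1.9881 = 1.39762
Step 4: T0 = 221.9 * 1.39762 = 310.13 K

310.13


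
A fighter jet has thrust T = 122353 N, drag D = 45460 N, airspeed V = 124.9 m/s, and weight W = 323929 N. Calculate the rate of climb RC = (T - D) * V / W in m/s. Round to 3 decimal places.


Step 1: Excess thrust = T - D = 122353 - 45460 = 76893 N
Step 2: Excess power = 76893 * 124.9 = 9603935.7 W
Step 3: RC = 9603935.7 / 323929 = 29.648 m/s

29.648


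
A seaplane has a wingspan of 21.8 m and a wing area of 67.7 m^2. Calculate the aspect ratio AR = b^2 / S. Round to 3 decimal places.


Step 1: b^2 = 21.8^2 = 475.24
Step 2: AR = 475.24 / 67.7 = 7.020

7.020


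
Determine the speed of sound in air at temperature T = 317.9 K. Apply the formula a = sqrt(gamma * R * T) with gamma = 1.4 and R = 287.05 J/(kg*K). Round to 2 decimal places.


Step 1: gamma * R * T = 1.4 * 287.05 * 317.9 = 127754.473
Step 2: a = sqrt(127754.473) = 357.43 m/s

357.43


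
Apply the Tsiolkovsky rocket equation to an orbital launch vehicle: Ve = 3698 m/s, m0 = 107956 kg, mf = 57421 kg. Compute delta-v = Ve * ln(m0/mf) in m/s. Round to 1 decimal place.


Step 1: Mass ratio m0/mf = 107956 / 57421 = 1.880079
Step 2: ln(1.880079) = 0.631314
Step 3: delta-v = 3698 * 0.631314 = 2334.6 m/s

2334.6


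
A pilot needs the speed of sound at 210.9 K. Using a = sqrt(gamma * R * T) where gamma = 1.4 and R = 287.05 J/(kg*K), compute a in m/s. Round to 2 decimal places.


Step 1: gamma * R * T = 1.4 * 287.05 * 210.9 = 84754.383
Step 2: a = sqrt(84754.383) = 291.13 m/s

291.13


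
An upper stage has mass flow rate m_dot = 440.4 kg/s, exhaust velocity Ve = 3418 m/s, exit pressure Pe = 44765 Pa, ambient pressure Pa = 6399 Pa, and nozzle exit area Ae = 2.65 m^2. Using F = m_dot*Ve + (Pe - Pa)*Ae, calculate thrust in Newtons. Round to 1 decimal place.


Step 1: Momentum thrust = m_dot * Ve = 440.4 * 3418 = 1505287.2 N
Step 2: Pressure thrust = (Pe - Pa) * Ae = (44765 - 6399) * 2.65 = 101669.90 N
Step 3: Total thrust F = 1505287.2 + 101669.90 = 1606957.1 N

1606957.1


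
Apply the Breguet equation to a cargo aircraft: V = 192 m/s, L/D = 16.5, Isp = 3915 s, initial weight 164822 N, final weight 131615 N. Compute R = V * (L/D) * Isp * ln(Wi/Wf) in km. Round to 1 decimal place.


Step 1: Coefficient = V * (L/D) * Isp = 192 * 16.5 * 3915 = 12402720.0 m
Step 2: Wi/Wf = 164822 / 131615 = 1.252304
Step 3: ln(1.252304) = 0.224985
Step 4: R = 12402720.0 * 0.224985 = 2790427.3 m = 2790.4 km

2790.4


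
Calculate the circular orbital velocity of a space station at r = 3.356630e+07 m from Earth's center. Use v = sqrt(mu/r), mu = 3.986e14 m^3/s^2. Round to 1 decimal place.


Step 1: mu / r = 3.986e14 / 3.356630e+07 = 11875005.586
Step 2: v = sqrt(11875005.586) = 3446.0 m/s

3446.0


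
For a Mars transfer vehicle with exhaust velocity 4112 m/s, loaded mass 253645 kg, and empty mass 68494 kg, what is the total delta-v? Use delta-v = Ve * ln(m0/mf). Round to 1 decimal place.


Step 1: Mass ratio m0/mf = 253645 / 68494 = 3.703171
Step 2: ln(3.703171) = 1.30919
Step 3: delta-v = 4112 * 1.30919 = 5383.4 m/s

5383.4


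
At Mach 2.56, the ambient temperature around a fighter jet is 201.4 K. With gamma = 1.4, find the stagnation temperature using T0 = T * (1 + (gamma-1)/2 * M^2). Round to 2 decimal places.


Step 1: (gamma-1)/2 = 0.2
Step 2: M^2 = 6.5536
Step 3: 1 + 0.2 * 6.5536 = 2.31072
Step 4: T0 = 201.4 * 2.31072 = 465.38 K

465.38


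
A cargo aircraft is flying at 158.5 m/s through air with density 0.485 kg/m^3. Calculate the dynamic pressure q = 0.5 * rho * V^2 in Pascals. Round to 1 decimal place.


Step 1: V^2 = 158.5^2 = 25122.25
Step 2: q = 0.5 * 0.485 * 25122.25
Step 3: q = 6092.1 Pa

6092.1


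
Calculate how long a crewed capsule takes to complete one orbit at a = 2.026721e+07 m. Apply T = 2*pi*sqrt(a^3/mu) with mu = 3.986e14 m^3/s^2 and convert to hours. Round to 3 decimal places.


Step 1: a^3 / mu = 8.324955e+21 / 3.986e14 = 2.088549e+07
Step 2: sqrt(2.088549e+07) = 4570.0642 s
Step 3: T = 2*pi * 4570.0642 = 28714.56 s
Step 4: T in hours = 28714.56 / 3600 = 7.976 hours

7.976


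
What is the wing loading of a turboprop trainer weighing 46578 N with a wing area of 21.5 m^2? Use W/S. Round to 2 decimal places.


Step 1: Wing loading = W / S = 46578 / 21.5
Step 2: Wing loading = 2166.42 N/m^2

2166.42


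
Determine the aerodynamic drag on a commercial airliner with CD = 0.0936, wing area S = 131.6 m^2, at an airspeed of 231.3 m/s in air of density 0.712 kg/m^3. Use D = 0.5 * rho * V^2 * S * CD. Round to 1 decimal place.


Step 1: Dynamic pressure q = 0.5 * 0.712 * 231.3^2 = 19045.8896 Pa
Step 2: Drag D = q * S * CD = 19045.8896 * 131.6 * 0.0936
Step 3: D = 234602.7 N

234602.7


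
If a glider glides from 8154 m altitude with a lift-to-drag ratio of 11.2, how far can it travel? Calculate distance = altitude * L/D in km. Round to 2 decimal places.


Step 1: Glide distance = altitude * L/D = 8154 * 11.2 = 91324.8 m
Step 2: Convert to km: 91324.8 / 1000 = 91.32 km

91.32


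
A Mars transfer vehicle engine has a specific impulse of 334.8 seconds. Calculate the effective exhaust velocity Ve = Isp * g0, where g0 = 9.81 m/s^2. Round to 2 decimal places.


Step 1: Ve = Isp * g0 = 334.8 * 9.81
Step 2: Ve = 3284.39 m/s

3284.39


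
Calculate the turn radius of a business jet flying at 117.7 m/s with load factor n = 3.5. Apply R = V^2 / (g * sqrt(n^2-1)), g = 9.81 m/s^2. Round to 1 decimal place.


Step 1: V^2 = 117.7^2 = 13853.29
Step 2: n^2 - 1 = 3.5^2 - 1 = 11.25
Step 3: sqrt(11.25) = 3.354102
Step 4: R = 13853.29 / (9.81 * 3.354102) = 421.0 m

421.0


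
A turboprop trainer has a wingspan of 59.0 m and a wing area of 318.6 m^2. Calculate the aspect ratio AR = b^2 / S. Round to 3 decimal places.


Step 1: b^2 = 59.0^2 = 3481.0
Step 2: AR = 3481.0 / 318.6 = 10.926

10.926


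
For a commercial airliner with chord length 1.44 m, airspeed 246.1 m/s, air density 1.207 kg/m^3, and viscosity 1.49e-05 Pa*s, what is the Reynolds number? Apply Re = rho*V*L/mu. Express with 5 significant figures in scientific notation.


Step 1: Numerator = rho * V * L = 1.207 * 246.1 * 1.44 = 427.741488
Step 2: Re = 427.741488 / 1.49e-05
Step 3: Re = 2.8707e+07

2.8707e+07


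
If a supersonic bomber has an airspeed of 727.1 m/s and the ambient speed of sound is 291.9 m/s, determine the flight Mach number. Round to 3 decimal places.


Step 1: M = V / a = 727.1 / 291.9
Step 2: M = 2.491

2.491


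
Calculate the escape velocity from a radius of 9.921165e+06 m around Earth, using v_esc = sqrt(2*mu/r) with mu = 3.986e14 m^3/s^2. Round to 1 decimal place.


Step 1: 2*mu/r = 2 * 3.986e14 / 9.921165e+06 = 80353466.5536
Step 2: v_esc = sqrt(80353466.5536) = 8964.0 m/s

8964.0


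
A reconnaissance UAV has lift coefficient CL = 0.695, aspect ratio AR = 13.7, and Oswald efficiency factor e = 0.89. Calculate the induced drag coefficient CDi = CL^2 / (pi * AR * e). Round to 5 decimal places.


Step 1: CL^2 = 0.695^2 = 0.483025
Step 2: pi * AR * e = 3.14159 * 13.7 * 0.89 = 38.305439
Step 3: CDi = 0.483025 / 38.305439 = 0.01261

0.01261


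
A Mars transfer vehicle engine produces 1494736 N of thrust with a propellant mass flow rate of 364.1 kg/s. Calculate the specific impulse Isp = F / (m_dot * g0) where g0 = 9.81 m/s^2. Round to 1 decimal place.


Step 1: m_dot * g0 = 364.1 * 9.81 = 3571.82
Step 2: Isp = 1494736 / 3571.82 = 418.5 s

418.5


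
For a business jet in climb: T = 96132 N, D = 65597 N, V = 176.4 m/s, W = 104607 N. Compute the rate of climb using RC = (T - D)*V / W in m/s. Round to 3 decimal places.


Step 1: Excess thrust = T - D = 96132 - 65597 = 30535 N
Step 2: Excess power = 30535 * 176.4 = 5386374.0 W
Step 3: RC = 5386374.0 / 104607 = 51.492 m/s

51.492


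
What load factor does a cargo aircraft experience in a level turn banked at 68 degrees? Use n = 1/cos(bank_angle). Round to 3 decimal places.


Step 1: Convert 68 degrees to radians = 1.186824
Step 2: cos(68 deg) = 0.374607
Step 3: n = 1 / 0.374607 = 2.669

2.669


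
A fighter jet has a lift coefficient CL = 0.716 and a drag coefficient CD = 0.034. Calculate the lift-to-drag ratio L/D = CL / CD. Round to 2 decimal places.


Step 1: L/D = CL / CD = 0.716 / 0.034
Step 2: L/D = 21.06

21.06


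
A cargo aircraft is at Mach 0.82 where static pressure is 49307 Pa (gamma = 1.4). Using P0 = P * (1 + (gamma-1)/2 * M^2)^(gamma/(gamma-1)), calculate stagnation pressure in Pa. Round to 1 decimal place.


Step 1: (gamma-1)/2 * M^2 = 0.2 * 0.6724 = 0.13448
Step 2: 1 + 0.13448 = 1.13448
Step 3: Exponent gamma/(gamma-1) = 3.5
Step 4: P0 = 49307 * 1.13448^3.5 = 76682.7 Pa

76682.7


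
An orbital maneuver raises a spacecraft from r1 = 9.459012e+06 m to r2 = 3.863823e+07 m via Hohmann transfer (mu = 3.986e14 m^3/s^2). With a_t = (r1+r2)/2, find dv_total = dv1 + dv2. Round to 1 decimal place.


Step 1: Transfer semi-major axis a_t = (9.459012e+06 + 3.863823e+07) / 2 = 2.404862e+07 m
Step 2: v1 (circular at r1) = sqrt(mu/r1) = 6491.51 m/s
Step 3: v_t1 = sqrt(mu*(2/r1 - 1/a_t)) = 8228.28 m/s
Step 4: dv1 = |8228.28 - 6491.51| = 1736.77 m/s
Step 5: v2 (circular at r2) = 3211.89 m/s, v_t2 = 2014.36 m/s
Step 6: dv2 = |3211.89 - 2014.36| = 1197.52 m/s
Step 7: Total delta-v = 1736.77 + 1197.52 = 2934.3 m/s

2934.3


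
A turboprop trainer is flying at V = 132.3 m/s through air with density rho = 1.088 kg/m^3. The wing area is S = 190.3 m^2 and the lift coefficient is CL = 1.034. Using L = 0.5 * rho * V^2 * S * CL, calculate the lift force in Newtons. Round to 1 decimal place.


Step 1: Calculate dynamic pressure q = 0.5 * 1.088 * 132.3^2 = 0.5 * 1.088 * 17503.29 = 9521.7898 Pa
Step 2: Multiply by wing area and lift coefficient: L = 9521.7898 * 190.3 * 1.034
Step 3: L = 1811996.5913 * 1.034 = 1873604.5 N

1873604.5


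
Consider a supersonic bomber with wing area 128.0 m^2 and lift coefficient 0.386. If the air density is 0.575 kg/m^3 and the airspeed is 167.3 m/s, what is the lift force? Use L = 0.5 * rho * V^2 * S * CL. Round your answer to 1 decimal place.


Step 1: Calculate dynamic pressure q = 0.5 * 0.575 * 167.3^2 = 0.5 * 0.575 * 27989.29 = 8046.9209 Pa
Step 2: Multiply by wing area and lift coefficient: L = 8046.9209 * 128.0 * 0.386
Step 3: L = 1030005.872 * 0.386 = 397582.3 N

397582.3


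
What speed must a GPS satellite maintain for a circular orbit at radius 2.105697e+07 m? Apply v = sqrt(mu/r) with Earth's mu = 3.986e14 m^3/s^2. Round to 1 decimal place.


Step 1: mu / r = 3.986e14 / 2.105697e+07 = 18929599.0829
Step 2: v = sqrt(18929599.0829) = 4350.8 m/s

4350.8


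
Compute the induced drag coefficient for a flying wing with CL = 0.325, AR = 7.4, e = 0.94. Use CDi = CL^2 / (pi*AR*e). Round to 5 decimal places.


Step 1: CL^2 = 0.325^2 = 0.105625
Step 2: pi * AR * e = 3.14159 * 7.4 * 0.94 = 21.852918
Step 3: CDi = 0.105625 / 21.852918 = 0.00483

0.00483


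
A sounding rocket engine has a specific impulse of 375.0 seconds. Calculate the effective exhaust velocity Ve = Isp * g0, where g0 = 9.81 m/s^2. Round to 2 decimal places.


Step 1: Ve = Isp * g0 = 375.0 * 9.81
Step 2: Ve = 3678.75 m/s

3678.75


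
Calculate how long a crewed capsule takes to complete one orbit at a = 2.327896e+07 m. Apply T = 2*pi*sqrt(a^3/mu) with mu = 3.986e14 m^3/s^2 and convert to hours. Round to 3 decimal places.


Step 1: a^3 / mu = 1.261510e+22 / 3.986e14 = 3.164852e+07
Step 2: sqrt(3.164852e+07) = 5625.7019 s
Step 3: T = 2*pi * 5625.7019 = 35347.33 s
Step 4: T in hours = 35347.33 / 3600 = 9.819 hours

9.819


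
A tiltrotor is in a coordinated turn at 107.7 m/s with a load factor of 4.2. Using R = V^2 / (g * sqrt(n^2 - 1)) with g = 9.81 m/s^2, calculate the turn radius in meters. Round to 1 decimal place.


Step 1: V^2 = 107.7^2 = 11599.29
Step 2: n^2 - 1 = 4.2^2 - 1 = 16.64
Step 3: sqrt(16.64) = 4.079216
Step 4: R = 11599.29 / (9.81 * 4.079216) = 289.9 m

289.9


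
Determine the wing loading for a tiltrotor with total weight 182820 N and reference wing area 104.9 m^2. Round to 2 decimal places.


Step 1: Wing loading = W / S = 182820 / 104.9
Step 2: Wing loading = 1742.80 N/m^2

1742.80


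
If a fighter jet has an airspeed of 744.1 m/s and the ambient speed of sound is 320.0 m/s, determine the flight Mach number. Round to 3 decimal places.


Step 1: M = V / a = 744.1 / 320.0
Step 2: M = 2.325

2.325


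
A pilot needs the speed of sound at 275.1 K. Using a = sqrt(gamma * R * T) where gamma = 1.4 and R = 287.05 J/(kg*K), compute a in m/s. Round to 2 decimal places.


Step 1: gamma * R * T = 1.4 * 287.05 * 275.1 = 110554.437
Step 2: a = sqrt(110554.437) = 332.50 m/s

332.50


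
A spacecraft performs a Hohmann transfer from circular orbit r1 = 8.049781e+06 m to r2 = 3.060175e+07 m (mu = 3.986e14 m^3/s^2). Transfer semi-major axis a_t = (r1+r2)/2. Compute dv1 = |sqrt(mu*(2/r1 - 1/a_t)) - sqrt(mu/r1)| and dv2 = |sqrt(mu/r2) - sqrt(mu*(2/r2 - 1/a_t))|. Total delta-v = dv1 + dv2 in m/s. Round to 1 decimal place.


Step 1: Transfer semi-major axis a_t = (8.049781e+06 + 3.060175e+07) / 2 = 1.932577e+07 m
Step 2: v1 (circular at r1) = sqrt(mu/r1) = 7036.82 m/s
Step 3: v_t1 = sqrt(mu*(2/r1 - 1/a_t)) = 8854.85 m/s
Step 4: dv1 = |8854.85 - 7036.82| = 1818.03 m/s
Step 5: v2 (circular at r2) = 3609.07 m/s, v_t2 = 2329.27 m/s
Step 6: dv2 = |3609.07 - 2329.27| = 1279.81 m/s
Step 7: Total delta-v = 1818.03 + 1279.81 = 3097.8 m/s

3097.8


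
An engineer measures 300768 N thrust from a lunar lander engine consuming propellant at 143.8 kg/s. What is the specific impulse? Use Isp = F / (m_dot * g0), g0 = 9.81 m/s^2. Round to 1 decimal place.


Step 1: m_dot * g0 = 143.8 * 9.81 = 1410.68
Step 2: Isp = 300768 / 1410.68 = 213.2 s

213.2


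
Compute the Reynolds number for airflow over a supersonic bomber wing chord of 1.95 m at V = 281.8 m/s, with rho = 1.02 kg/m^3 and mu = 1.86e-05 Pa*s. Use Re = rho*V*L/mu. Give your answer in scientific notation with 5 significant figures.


Step 1: Numerator = rho * V * L = 1.02 * 281.8 * 1.95 = 560.5002
Step 2: Re = 560.5002 / 1.86e-05
Step 3: Re = 3.0134e+07

3.0134e+07


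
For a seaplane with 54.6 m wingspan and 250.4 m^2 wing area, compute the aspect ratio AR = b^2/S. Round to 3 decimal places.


Step 1: b^2 = 54.6^2 = 2981.16
Step 2: AR = 2981.16 / 250.4 = 11.906

11.906


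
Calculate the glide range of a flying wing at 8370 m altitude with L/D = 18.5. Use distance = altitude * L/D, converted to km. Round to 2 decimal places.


Step 1: Glide distance = altitude * L/D = 8370 * 18.5 = 154845.0 m
Step 2: Convert to km: 154845.0 / 1000 = 154.85 km

154.85


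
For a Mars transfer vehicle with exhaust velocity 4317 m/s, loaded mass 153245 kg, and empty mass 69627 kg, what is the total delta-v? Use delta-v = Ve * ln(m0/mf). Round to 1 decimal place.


Step 1: Mass ratio m0/mf = 153245 / 69627 = 2.200942
Step 2: ln(2.200942) = 0.788886
Step 3: delta-v = 4317 * 0.788886 = 3405.6 m/s

3405.6


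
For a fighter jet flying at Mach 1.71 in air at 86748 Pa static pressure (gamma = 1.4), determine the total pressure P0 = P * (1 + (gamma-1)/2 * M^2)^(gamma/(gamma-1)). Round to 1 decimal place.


Step 1: (gamma-1)/2 * M^2 = 0.2 * 2.9241 = 0.58482
Step 2: 1 + 0.58482 = 1.58482
Step 3: Exponent gamma/(gamma-1) = 3.5
Step 4: P0 = 86748 * 1.58482^3.5 = 434699.6 Pa

434699.6


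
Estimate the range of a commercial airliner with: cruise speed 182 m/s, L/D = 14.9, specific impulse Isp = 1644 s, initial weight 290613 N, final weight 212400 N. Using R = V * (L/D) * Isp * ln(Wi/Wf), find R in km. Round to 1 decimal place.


Step 1: Coefficient = V * (L/D) * Isp = 182 * 14.9 * 1644 = 4458199.2 m
Step 2: Wi/Wf = 290613 / 212400 = 1.368234
Step 3: ln(1.368234) = 0.313521
Step 4: R = 4458199.2 * 0.313521 = 1397739.9 m = 1397.7 km

1397.7


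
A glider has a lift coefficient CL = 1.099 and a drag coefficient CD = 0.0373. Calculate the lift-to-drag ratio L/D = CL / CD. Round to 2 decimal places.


Step 1: L/D = CL / CD = 1.099 / 0.0373
Step 2: L/D = 29.46

29.46


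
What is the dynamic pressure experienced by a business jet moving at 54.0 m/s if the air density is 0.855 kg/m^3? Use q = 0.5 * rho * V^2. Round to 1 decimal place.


Step 1: V^2 = 54.0^2 = 2916.0
Step 2: q = 0.5 * 0.855 * 2916.0
Step 3: q = 1246.6 Pa

1246.6


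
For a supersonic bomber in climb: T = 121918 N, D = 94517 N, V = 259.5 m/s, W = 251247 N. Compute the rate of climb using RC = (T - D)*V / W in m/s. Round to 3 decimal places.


Step 1: Excess thrust = T - D = 121918 - 94517 = 27401 N
Step 2: Excess power = 27401 * 259.5 = 7110559.5 W
Step 3: RC = 7110559.5 / 251247 = 28.301 m/s

28.301


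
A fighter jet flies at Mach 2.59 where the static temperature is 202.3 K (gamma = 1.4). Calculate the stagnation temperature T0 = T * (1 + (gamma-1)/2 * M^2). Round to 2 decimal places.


Step 1: (gamma-1)/2 = 0.2
Step 2: M^2 = 6.7081
Step 3: 1 + 0.2 * 6.7081 = 2.34162
Step 4: T0 = 202.3 * 2.34162 = 473.71 K

473.71


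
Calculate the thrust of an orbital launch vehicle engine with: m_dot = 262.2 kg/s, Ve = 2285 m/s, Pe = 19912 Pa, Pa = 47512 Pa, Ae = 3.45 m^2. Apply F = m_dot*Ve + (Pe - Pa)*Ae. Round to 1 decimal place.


Step 1: Momentum thrust = m_dot * Ve = 262.2 * 2285 = 599127.0 N
Step 2: Pressure thrust = (Pe - Pa) * Ae = (19912 - 47512) * 3.45 = -95220.00 N
Step 3: Total thrust F = 599127.0 + -95220.00 = 503907.0 N

503907.0


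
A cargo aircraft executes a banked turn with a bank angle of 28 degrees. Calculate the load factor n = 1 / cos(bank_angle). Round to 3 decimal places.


Step 1: Convert 28 degrees to radians = 0.488692
Step 2: cos(28 deg) = 0.882948
Step 3: n = 1 / 0.882948 = 1.133

1.133


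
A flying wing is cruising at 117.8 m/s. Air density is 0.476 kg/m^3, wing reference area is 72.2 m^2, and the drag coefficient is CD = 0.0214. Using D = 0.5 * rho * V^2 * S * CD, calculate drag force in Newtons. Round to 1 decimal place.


Step 1: Dynamic pressure q = 0.5 * 0.476 * 117.8^2 = 3302.6879 Pa
Step 2: Drag D = q * S * CD = 3302.6879 * 72.2 * 0.0214
Step 3: D = 5102.9 N

5102.9


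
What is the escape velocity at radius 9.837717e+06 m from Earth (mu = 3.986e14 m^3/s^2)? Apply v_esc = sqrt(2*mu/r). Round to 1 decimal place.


Step 1: 2*mu/r = 2 * 3.986e14 / 9.837717e+06 = 81035061.2851
Step 2: v_esc = sqrt(81035061.2851) = 9001.9 m/s

9001.9


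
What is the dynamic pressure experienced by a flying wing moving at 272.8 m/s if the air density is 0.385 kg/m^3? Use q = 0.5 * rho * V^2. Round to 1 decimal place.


Step 1: V^2 = 272.8^2 = 74419.84
Step 2: q = 0.5 * 0.385 * 74419.84
Step 3: q = 14325.8 Pa

14325.8


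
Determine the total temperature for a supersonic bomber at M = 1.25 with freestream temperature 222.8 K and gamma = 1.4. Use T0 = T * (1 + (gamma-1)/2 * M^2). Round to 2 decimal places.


Step 1: (gamma-1)/2 = 0.2
Step 2: M^2 = 1.5625
Step 3: 1 + 0.2 * 1.5625 = 1.3125
Step 4: T0 = 222.8 * 1.3125 = 292.43 K

292.43


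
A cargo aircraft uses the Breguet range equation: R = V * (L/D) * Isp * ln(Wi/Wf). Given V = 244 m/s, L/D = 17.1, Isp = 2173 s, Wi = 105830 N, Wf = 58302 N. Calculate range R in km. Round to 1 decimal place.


Step 1: Coefficient = V * (L/D) * Isp = 244 * 17.1 * 2173 = 9066625.2 m
Step 2: Wi/Wf = 105830 / 58302 = 1.815204
Step 3: ln(1.815204) = 0.596198
Step 4: R = 9066625.2 * 0.596198 = 5405500.5 m = 5405.5 km

5405.5


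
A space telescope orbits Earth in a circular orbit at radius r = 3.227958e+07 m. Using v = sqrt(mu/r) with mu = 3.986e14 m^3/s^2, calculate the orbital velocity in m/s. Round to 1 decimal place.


Step 1: mu / r = 3.986e14 / 3.227958e+07 = 12348363.8883
Step 2: v = sqrt(12348363.8883) = 3514.0 m/s

3514.0


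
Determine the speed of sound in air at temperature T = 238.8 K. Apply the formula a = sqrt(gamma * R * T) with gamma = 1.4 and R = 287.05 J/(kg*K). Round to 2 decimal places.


Step 1: gamma * R * T = 1.4 * 287.05 * 238.8 = 95966.556
Step 2: a = sqrt(95966.556) = 309.78 m/s

309.78


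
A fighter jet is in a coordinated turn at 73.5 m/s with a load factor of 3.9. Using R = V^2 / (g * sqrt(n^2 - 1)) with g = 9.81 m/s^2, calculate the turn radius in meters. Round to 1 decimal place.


Step 1: V^2 = 73.5^2 = 5402.25
Step 2: n^2 - 1 = 3.9^2 - 1 = 14.21
Step 3: sqrt(14.21) = 3.769615
Step 4: R = 5402.25 / (9.81 * 3.769615) = 146.1 m

146.1


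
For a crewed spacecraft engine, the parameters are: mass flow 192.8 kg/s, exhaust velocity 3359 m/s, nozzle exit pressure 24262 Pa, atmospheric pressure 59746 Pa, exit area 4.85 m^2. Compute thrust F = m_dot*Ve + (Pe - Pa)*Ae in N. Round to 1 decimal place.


Step 1: Momentum thrust = m_dot * Ve = 192.8 * 3359 = 647615.2 N
Step 2: Pressure thrust = (Pe - Pa) * Ae = (24262 - 59746) * 4.85 = -172097.40 N
Step 3: Total thrust F = 647615.2 + -172097.40 = 475517.8 N

475517.8


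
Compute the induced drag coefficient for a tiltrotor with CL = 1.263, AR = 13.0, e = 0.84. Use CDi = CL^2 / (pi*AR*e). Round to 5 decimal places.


Step 1: CL^2 = 1.263^2 = 1.595169
Step 2: pi * AR * e = 3.14159 * 13.0 * 0.84 = 34.306192
Step 3: CDi = 1.595169 / 34.306192 = 0.04650

0.04650


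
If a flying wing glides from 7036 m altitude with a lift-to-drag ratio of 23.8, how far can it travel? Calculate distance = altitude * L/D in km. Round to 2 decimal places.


Step 1: Glide distance = altitude * L/D = 7036 * 23.8 = 167456.8 m
Step 2: Convert to km: 167456.8 / 1000 = 167.46 km

167.46


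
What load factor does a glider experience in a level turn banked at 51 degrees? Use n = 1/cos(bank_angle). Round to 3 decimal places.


Step 1: Convert 51 degrees to radians = 0.890118
Step 2: cos(51 deg) = 0.62932
Step 3: n = 1 / 0.62932 = 1.589

1.589


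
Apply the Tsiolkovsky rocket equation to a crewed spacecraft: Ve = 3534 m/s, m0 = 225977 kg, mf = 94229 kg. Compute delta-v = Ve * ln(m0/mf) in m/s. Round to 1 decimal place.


Step 1: Mass ratio m0/mf = 225977 / 94229 = 2.398168
Step 2: ln(2.398168) = 0.874705
Step 3: delta-v = 3534 * 0.874705 = 3091.2 m/s

3091.2


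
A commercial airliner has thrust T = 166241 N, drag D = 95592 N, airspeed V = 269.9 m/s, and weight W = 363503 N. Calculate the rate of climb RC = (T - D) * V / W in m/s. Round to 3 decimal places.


Step 1: Excess thrust = T - D = 166241 - 95592 = 70649 N
Step 2: Excess power = 70649 * 269.9 = 19068165.1 W
Step 3: RC = 19068165.1 / 363503 = 52.457 m/s

52.457


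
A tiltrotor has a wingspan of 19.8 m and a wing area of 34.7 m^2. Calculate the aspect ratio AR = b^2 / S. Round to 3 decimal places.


Step 1: b^2 = 19.8^2 = 392.04
Step 2: AR = 392.04 / 34.7 = 11.298

11.298


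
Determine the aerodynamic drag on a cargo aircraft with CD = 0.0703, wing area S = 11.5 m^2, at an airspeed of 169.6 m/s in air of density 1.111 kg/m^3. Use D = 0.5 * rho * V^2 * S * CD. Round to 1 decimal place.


Step 1: Dynamic pressure q = 0.5 * 1.111 * 169.6^2 = 15978.4909 Pa
Step 2: Drag D = q * S * CD = 15978.4909 * 11.5 * 0.0703
Step 3: D = 12917.8 N

12917.8


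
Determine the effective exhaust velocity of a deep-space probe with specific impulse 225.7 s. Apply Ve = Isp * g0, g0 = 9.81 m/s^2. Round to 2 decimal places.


Step 1: Ve = Isp * g0 = 225.7 * 9.81
Step 2: Ve = 2214.12 m/s

2214.12


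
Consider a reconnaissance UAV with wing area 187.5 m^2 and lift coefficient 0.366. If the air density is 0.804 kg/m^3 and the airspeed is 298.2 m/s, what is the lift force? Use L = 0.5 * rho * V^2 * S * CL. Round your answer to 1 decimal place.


Step 1: Calculate dynamic pressure q = 0.5 * 0.804 * 298.2^2 = 0.5 * 0.804 * 88923.24 = 35747.1425 Pa
Step 2: Multiply by wing area and lift coefficient: L = 35747.1425 * 187.5 * 0.366
Step 3: L = 6702589.215 * 0.366 = 2453147.7 N

2453147.7


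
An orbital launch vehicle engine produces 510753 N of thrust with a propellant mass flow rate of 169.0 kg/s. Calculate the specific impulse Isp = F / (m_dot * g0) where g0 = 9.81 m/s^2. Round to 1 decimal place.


Step 1: m_dot * g0 = 169.0 * 9.81 = 1657.89
Step 2: Isp = 510753 / 1657.89 = 308.1 s

308.1


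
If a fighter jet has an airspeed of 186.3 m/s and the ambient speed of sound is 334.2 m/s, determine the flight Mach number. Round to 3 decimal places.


Step 1: M = V / a = 186.3 / 334.2
Step 2: M = 0.557

0.557


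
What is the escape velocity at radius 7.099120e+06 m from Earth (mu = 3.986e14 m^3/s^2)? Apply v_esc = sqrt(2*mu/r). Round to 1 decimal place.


Step 1: 2*mu/r = 2 * 3.986e14 / 7.099120e+06 = 112295608.4698
Step 2: v_esc = sqrt(112295608.4698) = 10597.0 m/s

10597.0


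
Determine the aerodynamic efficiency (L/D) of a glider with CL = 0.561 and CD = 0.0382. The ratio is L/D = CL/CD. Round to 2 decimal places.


Step 1: L/D = CL / CD = 0.561 / 0.0382
Step 2: L/D = 14.69

14.69


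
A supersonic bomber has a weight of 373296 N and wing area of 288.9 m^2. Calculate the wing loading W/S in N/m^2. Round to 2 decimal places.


Step 1: Wing loading = W / S = 373296 / 288.9
Step 2: Wing loading = 1292.13 N/m^2

1292.13


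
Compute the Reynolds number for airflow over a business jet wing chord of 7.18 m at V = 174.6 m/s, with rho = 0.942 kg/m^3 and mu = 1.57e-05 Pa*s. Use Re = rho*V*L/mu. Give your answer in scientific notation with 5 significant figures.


Step 1: Numerator = rho * V * L = 0.942 * 174.6 * 7.18 = 1180.917576
Step 2: Re = 1180.917576 / 1.57e-05
Step 3: Re = 7.5218e+07

7.5218e+07


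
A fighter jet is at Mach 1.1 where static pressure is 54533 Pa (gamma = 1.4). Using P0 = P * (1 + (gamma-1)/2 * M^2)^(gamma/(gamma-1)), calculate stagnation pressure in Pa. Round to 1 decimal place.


Step 1: (gamma-1)/2 * M^2 = 0.2 * 1.21 = 0.242
Step 2: 1 + 0.242 = 1.242
Step 3: Exponent gamma/(gamma-1) = 3.5
Step 4: P0 = 54533 * 1.242^3.5 = 116435.4 Pa

116435.4


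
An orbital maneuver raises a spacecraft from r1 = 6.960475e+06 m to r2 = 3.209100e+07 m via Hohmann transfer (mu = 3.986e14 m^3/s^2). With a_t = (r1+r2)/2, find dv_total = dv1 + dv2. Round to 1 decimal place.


Step 1: Transfer semi-major axis a_t = (6.960475e+06 + 3.209100e+07) / 2 = 1.952574e+07 m
Step 2: v1 (circular at r1) = sqrt(mu/r1) = 7567.44 m/s
Step 3: v_t1 = sqrt(mu*(2/r1 - 1/a_t)) = 9701.46 m/s
Step 4: dv1 = |9701.46 - 7567.44| = 2134.02 m/s
Step 5: v2 (circular at r2) = 3524.33 m/s, v_t2 = 2104.23 m/s
Step 6: dv2 = |3524.33 - 2104.23| = 1420.11 m/s
Step 7: Total delta-v = 2134.02 + 1420.11 = 3554.1 m/s

3554.1


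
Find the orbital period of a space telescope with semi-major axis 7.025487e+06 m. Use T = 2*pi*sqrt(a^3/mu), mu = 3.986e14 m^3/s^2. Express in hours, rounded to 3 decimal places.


Step 1: a^3 / mu = 3.467602e+20 / 3.986e14 = 8.699454e+05
Step 2: sqrt(8.699454e+05) = 932.7087 s
Step 3: T = 2*pi * 932.7087 = 5860.38 s
Step 4: T in hours = 5860.38 / 3600 = 1.628 hours

1.628


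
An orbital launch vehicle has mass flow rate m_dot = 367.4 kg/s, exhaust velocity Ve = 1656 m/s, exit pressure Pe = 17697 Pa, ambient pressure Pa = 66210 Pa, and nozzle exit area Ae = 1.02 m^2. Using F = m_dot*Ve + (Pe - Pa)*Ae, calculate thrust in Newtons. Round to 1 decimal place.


Step 1: Momentum thrust = m_dot * Ve = 367.4 * 1656 = 608414.4 N
Step 2: Pressure thrust = (Pe - Pa) * Ae = (17697 - 66210) * 1.02 = -49483.26 N
Step 3: Total thrust F = 608414.4 + -49483.26 = 558931.1 N

558931.1


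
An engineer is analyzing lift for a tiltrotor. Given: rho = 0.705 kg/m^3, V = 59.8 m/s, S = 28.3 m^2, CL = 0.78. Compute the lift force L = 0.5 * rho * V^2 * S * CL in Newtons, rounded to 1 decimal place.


Step 1: Calculate dynamic pressure q = 0.5 * 0.705 * 59.8^2 = 0.5 * 0.705 * 3576.04 = 1260.5541 Pa
Step 2: Multiply by wing area and lift coefficient: L = 1260.5541 * 28.3 * 0.78
Step 3: L = 35673.681 * 0.78 = 27825.5 N

27825.5


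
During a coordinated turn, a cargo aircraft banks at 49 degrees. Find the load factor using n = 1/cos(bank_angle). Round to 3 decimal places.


Step 1: Convert 49 degrees to radians = 0.855211
Step 2: cos(49 deg) = 0.656059
Step 3: n = 1 / 0.656059 = 1.524

1.524


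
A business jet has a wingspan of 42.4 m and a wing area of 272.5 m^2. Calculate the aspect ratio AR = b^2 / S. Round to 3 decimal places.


Step 1: b^2 = 42.4^2 = 1797.76
Step 2: AR = 1797.76 / 272.5 = 6.597

6.597


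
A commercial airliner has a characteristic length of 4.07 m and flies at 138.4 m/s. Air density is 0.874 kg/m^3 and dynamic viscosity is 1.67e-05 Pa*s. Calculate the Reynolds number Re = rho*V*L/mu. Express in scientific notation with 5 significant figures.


Step 1: Numerator = rho * V * L = 0.874 * 138.4 * 4.07 = 492.313712
Step 2: Re = 492.313712 / 1.67e-05
Step 3: Re = 2.9480e+07

2.9480e+07


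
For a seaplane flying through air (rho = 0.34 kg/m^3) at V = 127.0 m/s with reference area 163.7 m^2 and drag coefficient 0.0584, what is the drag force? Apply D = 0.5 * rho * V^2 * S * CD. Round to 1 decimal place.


Step 1: Dynamic pressure q = 0.5 * 0.34 * 127.0^2 = 2741.93 Pa
Step 2: Drag D = q * S * CD = 2741.93 * 163.7 * 0.0584
Step 3: D = 26213.1 N

26213.1


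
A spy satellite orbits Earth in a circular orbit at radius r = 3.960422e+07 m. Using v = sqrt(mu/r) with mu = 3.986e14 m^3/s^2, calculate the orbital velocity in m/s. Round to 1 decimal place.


Step 1: mu / r = 3.986e14 / 3.960422e+07 = 10064584.0267
Step 2: v = sqrt(10064584.0267) = 3172.5 m/s

3172.5


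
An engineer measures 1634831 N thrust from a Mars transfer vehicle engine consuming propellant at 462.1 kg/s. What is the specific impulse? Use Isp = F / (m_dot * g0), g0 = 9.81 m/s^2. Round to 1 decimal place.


Step 1: m_dot * g0 = 462.1 * 9.81 = 4533.2
Step 2: Isp = 1634831 / 4533.2 = 360.6 s

360.6


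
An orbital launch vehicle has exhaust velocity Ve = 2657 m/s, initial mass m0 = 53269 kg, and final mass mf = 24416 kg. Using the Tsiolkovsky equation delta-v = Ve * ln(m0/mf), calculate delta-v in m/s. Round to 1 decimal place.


Step 1: Mass ratio m0/mf = 53269 / 24416 = 2.181725
Step 2: ln(2.181725) = 0.780116
Step 3: delta-v = 2657 * 0.780116 = 2072.8 m/s

2072.8


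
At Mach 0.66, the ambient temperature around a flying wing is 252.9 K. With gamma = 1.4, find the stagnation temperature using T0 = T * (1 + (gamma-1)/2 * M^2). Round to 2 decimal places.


Step 1: (gamma-1)/2 = 0.2
Step 2: M^2 = 0.4356
Step 3: 1 + 0.2 * 0.4356 = 1.08712
Step 4: T0 = 252.9 * 1.08712 = 274.93 K

274.93


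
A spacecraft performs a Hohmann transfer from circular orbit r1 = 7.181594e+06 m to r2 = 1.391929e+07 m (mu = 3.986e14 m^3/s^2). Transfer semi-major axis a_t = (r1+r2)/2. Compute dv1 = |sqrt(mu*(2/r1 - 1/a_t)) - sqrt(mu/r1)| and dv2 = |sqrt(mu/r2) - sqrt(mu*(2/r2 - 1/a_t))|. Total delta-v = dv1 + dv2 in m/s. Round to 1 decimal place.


Step 1: Transfer semi-major axis a_t = (7.181594e+06 + 1.391929e+07) / 2 = 1.055044e+07 m
Step 2: v1 (circular at r1) = sqrt(mu/r1) = 7450.03 m/s
Step 3: v_t1 = sqrt(mu*(2/r1 - 1/a_t)) = 8557.2 m/s
Step 4: dv1 = |8557.2 - 7450.03| = 1107.16 m/s
Step 5: v2 (circular at r2) = 5351.31 m/s, v_t2 = 4415.05 m/s
Step 6: dv2 = |5351.31 - 4415.05| = 936.26 m/s
Step 7: Total delta-v = 1107.16 + 936.26 = 2043.4 m/s

2043.4


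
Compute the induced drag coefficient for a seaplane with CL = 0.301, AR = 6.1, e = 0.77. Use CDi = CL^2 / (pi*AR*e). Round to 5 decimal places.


Step 1: CL^2 = 0.301^2 = 0.090601
Step 2: pi * AR * e = 3.14159 * 6.1 * 0.77 = 14.756061
Step 3: CDi = 0.090601 / 14.756061 = 0.00614

0.00614


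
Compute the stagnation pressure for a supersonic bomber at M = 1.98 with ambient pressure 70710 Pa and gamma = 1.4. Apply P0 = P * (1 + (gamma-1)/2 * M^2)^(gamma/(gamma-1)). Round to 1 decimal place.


Step 1: (gamma-1)/2 * M^2 = 0.2 * 3.9204 = 0.78408
Step 2: 1 + 0.78408 = 1.78408
Step 3: Exponent gamma/(gamma-1) = 3.5
Step 4: P0 = 70710 * 1.78408^3.5 = 536328.6 Pa

536328.6


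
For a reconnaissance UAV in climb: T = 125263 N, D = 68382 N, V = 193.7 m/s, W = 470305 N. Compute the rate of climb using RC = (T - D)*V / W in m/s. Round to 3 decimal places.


Step 1: Excess thrust = T - D = 125263 - 68382 = 56881 N
Step 2: Excess power = 56881 * 193.7 = 11017849.7 W
Step 3: RC = 11017849.7 / 470305 = 23.427 m/s

23.427


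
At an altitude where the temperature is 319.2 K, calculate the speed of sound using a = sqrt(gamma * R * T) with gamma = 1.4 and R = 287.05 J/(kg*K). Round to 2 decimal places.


Step 1: gamma * R * T = 1.4 * 287.05 * 319.2 = 128276.904
Step 2: a = sqrt(128276.904) = 358.16 m/s

358.16


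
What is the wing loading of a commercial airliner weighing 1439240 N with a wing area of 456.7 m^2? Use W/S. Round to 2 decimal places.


Step 1: Wing loading = W / S = 1439240 / 456.7
Step 2: Wing loading = 3151.39 N/m^2

3151.39


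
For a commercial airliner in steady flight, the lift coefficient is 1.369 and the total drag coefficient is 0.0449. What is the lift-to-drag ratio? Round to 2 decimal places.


Step 1: L/D = CL / CD = 1.369 / 0.0449
Step 2: L/D = 30.49

30.49


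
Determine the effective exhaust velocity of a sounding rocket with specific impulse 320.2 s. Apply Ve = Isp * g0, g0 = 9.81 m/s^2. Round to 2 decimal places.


Step 1: Ve = Isp * g0 = 320.2 * 9.81
Step 2: Ve = 3141.16 m/s

3141.16


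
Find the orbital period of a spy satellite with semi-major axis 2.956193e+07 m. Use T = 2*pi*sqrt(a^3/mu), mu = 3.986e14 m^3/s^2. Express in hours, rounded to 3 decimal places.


Step 1: a^3 / mu = 2.583440e+22 / 3.986e14 = 6.481284e+07
Step 2: sqrt(6.481284e+07) = 8050.6423 s
Step 3: T = 2*pi * 8050.6423 = 50583.68 s
Step 4: T in hours = 50583.68 / 3600 = 14.051 hours

14.051


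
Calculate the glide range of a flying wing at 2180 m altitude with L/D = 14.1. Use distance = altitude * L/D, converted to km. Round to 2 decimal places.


Step 1: Glide distance = altitude * L/D = 2180 * 14.1 = 30738.0 m
Step 2: Convert to km: 30738.0 / 1000 = 30.74 km

30.74


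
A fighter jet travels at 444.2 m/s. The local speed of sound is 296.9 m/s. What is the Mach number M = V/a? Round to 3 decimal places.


Step 1: M = V / a = 444.2 / 296.9
Step 2: M = 1.496

1.496


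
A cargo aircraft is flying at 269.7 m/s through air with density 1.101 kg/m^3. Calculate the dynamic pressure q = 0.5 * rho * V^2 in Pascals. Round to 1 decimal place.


Step 1: V^2 = 269.7^2 = 72738.09
Step 2: q = 0.5 * 1.101 * 72738.09
Step 3: q = 40042.3 Pa

40042.3


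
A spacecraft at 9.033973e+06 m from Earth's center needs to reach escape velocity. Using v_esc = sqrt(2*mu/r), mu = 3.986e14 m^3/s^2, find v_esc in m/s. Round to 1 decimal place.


Step 1: 2*mu/r = 2 * 3.986e14 / 9.033973e+06 = 88244673.7443
Step 2: v_esc = sqrt(88244673.7443) = 9393.9 m/s

9393.9


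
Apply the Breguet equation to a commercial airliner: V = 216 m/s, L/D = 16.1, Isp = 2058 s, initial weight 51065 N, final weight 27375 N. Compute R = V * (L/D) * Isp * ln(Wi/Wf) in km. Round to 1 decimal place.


Step 1: Coefficient = V * (L/D) * Isp = 216 * 16.1 * 2058 = 7156900.8 m
Step 2: Wi/Wf = 51065 / 27375 = 1.865388
Step 3: ln(1.865388) = 0.623469
Step 4: R = 7156900.8 * 0.623469 = 4462106.8 m = 4462.1 km

4462.1


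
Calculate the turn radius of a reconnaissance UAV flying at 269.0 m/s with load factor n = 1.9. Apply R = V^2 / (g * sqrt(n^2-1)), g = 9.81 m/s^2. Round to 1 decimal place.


Step 1: V^2 = 269.0^2 = 72361.0
Step 2: n^2 - 1 = 1.9^2 - 1 = 2.61
Step 3: sqrt(2.61) = 1.615549
Step 4: R = 72361.0 / (9.81 * 1.615549) = 4565.8 m

4565.8


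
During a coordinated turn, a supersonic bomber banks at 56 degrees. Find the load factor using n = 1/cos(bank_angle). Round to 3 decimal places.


Step 1: Convert 56 degrees to radians = 0.977384
Step 2: cos(56 deg) = 0.559193
Step 3: n = 1 / 0.559193 = 1.788

1.788


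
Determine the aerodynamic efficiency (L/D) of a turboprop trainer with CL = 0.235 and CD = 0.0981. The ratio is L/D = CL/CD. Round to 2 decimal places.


Step 1: L/D = CL / CD = 0.235 / 0.0981
Step 2: L/D = 2.40

2.40


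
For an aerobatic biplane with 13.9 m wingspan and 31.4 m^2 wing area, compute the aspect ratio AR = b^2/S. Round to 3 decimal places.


Step 1: b^2 = 13.9^2 = 193.21
Step 2: AR = 193.21 / 31.4 = 6.153

6.153


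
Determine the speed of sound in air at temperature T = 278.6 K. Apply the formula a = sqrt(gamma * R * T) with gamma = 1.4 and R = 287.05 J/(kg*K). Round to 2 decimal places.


Step 1: gamma * R * T = 1.4 * 287.05 * 278.6 = 111960.982
Step 2: a = sqrt(111960.982) = 334.61 m/s

334.61
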